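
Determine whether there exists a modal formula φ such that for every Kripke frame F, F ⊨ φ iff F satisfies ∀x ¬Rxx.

If a class were modally definable it would be closed under surjective bounded morphisms (Goldblatt–Thomason).
The 3-cycle (worlds s,t,u with s→t→u→s) is irreflexive, and the map sending every world to a single reflexive point • is a surjective bounded morphism (forth: every edge maps to (•,•); back: every world has a successor). So any modal formula valid on the 3-cycle is also valid on the reflexive point, which is not irreflexive.
So no modal formula (or set of formulas) defines exactly the irreflexive frames.

No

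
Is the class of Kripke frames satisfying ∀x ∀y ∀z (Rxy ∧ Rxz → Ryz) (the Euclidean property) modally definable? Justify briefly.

This is a Sahlqvist condition; the 5 axiom ◇p → □◇p defines it.
Suppose ◇p→□◇p is valid. Take Rxy, Rxz and set V(p)={y}. Then ◇p at x, so □◇p at x, so ◇p at z, so some w with Rzw has p; w=y, i.e. Rzy. By symmetry of the argument, Ryz.

Yes — defined by ◇p → □◇p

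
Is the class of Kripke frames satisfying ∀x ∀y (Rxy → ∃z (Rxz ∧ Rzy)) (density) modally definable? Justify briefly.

The condition is density. A defining modal formula is □□r → □r.
Suppose □□r→□r is valid. Take Rxy and set V(r)={w : xR²w}. Then □□r at x, so □r at x, so r at y, i.e. ∃z(Rxz∧Rzy).

Yes, by □□r → □r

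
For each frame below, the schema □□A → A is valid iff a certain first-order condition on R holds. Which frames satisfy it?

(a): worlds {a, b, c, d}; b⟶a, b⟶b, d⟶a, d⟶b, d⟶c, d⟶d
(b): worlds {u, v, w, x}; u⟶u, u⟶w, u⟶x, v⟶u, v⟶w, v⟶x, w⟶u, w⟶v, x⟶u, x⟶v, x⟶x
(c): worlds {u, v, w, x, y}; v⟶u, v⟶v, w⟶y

This is the axiom for a generalized confluence (Geach) condition; its first-order frame correspondent is ∀x ∃w (xR²w ∧ x = w).
(a): fails — at a but no w with aR²w and a=w.
(b): satisfies the condition.
(c): fails — at u but no t with uR²t and u=t.

(b)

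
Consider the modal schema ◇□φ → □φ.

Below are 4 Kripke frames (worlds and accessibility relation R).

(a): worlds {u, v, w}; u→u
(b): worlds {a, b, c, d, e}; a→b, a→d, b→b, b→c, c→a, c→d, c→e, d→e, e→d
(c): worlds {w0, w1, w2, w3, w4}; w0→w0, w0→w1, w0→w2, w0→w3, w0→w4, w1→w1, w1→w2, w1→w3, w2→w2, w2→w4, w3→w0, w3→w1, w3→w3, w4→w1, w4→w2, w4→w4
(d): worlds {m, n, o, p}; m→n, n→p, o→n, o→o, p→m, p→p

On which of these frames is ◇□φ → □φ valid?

Frame correspondent (Sahlqvist): ∀x ∀y ∀z (Rxy ∧ Rxz → Ryz) — i.e. the Euclidean property.
(a): satisfies the condition.
(b): fails — Rab and Rad but not Rbd.
(c): fails — Rw0w4 and Rw0w0 but not Rw4w0.
(d): fails — Rmn and Rmn but not Rnn.
Valid on: (a).

(a)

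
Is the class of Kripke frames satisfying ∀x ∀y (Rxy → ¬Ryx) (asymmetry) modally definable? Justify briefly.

No

Modal frame validity is preserved under surjective bounded morphisms.
The 3-cycle (worlds 0,1,2 with 0→1→2→0) is asymmetric. Mapping every world to a single reflexive point • is a surjective bounded morphism, and the reflexive point is not asymmetric (R•• but asymmetry requires ¬R••).
So the class is not modally definable.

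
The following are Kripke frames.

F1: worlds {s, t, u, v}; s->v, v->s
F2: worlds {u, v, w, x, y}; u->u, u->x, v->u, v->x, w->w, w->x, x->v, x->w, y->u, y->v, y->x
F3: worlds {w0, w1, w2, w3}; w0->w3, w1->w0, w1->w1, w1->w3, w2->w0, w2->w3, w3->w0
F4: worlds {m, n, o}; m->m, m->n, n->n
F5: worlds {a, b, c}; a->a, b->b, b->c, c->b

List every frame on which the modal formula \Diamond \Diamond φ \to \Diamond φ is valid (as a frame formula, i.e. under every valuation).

The schema corresponds to transitivity: \forall x \forall y \forall z (Rxy \wedge Ryz \to Rxz).
F1: fails — Rsv and Rvs but not Rss.
F2: fails — Rxw and Rwx but not Rxx.
F3: fails — Rw3w0 and Rw0w3 but not Rw3w3.
F4: ✓.
F5: fails — Rcb and Rbc but not Rcc.

F4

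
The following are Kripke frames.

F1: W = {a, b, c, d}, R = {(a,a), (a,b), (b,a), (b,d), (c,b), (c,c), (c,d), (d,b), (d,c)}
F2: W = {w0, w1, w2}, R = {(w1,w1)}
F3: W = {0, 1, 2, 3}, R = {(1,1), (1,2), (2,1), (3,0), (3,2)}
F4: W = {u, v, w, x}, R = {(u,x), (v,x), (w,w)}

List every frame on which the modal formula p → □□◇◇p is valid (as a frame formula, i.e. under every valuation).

The schema corresponds to a generalized confluence (Geach) condition: ∀x ∀z (xR²z → ∃w (x = w ∧ zR²w)).
F1: fails — cR²a but no w with c=w and aR²w.
F2: holds.
F3: fails — 3R²1 but no w with 3=w and 1R²w.
F4: holds.

F2, F4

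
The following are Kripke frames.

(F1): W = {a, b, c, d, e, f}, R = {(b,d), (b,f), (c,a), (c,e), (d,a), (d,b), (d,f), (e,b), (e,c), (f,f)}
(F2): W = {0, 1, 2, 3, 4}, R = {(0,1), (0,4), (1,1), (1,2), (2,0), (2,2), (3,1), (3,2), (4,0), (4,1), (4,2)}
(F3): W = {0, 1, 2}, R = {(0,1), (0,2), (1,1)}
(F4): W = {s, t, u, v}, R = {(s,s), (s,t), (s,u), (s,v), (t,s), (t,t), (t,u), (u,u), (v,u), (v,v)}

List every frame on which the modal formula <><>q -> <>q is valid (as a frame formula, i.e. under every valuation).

The schema corresponds to transitivity: forall x forall y forall z (Rxy & Ryz -> Rxz).
(F1): fails — Reb and Rbf but not Ref.
(F2): fails — R32 and R20 but not R30.
(F3): holds.
(F4): fails — Rts and Rsv but not Rtv.

(F3)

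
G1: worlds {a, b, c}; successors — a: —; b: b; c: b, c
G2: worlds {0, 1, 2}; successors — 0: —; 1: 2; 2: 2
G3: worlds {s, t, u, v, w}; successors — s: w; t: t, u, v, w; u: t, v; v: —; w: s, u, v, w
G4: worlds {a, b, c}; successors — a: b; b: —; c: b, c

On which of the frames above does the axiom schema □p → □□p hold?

Frame correspondent (Sahlqvist): ∀x ∀y ∀z (Rxy ∧ Ryz → Rxz) — i.e. transitivity.
G1: condition met.
G2: condition met.
G3: fails — Rwu and Rut but not Rwt.
G4: condition met.
Valid on: G1, G2, G4.

G1, G2, G4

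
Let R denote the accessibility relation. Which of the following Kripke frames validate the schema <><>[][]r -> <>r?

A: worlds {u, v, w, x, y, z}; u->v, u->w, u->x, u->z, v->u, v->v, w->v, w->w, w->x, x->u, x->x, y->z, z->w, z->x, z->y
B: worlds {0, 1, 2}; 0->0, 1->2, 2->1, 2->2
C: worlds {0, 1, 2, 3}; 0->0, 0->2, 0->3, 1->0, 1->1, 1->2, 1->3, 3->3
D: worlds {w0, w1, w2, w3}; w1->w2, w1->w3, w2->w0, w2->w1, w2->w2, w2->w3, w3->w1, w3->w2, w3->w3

The schema corresponds to a generalized confluence (Geach) condition: forall x forall y (x R^2 y -> exists w (y R^2 w & xRw)).
A: fails — yR²w but no t with wR²t and yRt.
B: holds.
C: fails — 0R²2 but no w with 2R²w and 0Rw.
D: fails — w1R²w0 but no w with w0R²w and w1Rw.

B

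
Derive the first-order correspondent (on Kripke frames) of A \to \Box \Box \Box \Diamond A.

\forall x \forall z (x R^3 z \to \exists w (x = w \wedge zRw))

This is a Sahlqvist (Geach-type) schema ◇^0□^0A → □^3◇^1A.
Minimal-valuation argument: fix x; take any y with xR^0y and any z with xR^3z. Set V(A) to the set of worlds R-reachable from y in exactly 0 steps. Then □^0A holds at y, so the antecedent holds at x; validity forces ◇^1A at z, giving a w with zR^1w and yR^0w.
First-order correspondent: \forall x \forall z (x R^3 z \to \exists w (x = w \wedge zRw)).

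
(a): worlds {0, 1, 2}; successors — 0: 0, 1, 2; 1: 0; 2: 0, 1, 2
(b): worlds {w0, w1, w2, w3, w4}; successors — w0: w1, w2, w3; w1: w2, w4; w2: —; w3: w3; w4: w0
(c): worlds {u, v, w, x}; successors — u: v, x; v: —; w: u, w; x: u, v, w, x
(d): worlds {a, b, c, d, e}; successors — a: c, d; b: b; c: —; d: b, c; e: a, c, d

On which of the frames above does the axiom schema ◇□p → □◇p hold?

(a)

This is the axiom for convergence; its first-order frame correspondent is ∀x ∀y ∀z (Rxy ∧ Rxz → ∃w (Ryw ∧ Rzw)).
(a): condition met.
(b): fails — Rw0w1 and Rw0w2 but w1 and w2 have no common successor.
(c): fails — Ruv and Ruv but v and v have no common successor.
(d): fails — Rac and Rac but c and c have no common successor.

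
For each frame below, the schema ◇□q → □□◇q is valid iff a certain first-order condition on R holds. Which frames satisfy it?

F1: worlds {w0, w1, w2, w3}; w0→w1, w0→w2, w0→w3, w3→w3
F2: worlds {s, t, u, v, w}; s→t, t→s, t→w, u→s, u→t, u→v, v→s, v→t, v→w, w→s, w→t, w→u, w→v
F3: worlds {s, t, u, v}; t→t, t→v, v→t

F3

The schema corresponds to a generalized confluence (Geach) condition: ∀x ∀y ∀z ((xRy ∧ xR²z) → ∃w (yRw ∧ zRw)).
F1: fails — w0Rw1, w0R²w3 but no w with w1Rw and w3Rw.
F2: fails — sRt, sR²s but no w* with tRw* and sRw*.
F3: holds.
Valid on: F3.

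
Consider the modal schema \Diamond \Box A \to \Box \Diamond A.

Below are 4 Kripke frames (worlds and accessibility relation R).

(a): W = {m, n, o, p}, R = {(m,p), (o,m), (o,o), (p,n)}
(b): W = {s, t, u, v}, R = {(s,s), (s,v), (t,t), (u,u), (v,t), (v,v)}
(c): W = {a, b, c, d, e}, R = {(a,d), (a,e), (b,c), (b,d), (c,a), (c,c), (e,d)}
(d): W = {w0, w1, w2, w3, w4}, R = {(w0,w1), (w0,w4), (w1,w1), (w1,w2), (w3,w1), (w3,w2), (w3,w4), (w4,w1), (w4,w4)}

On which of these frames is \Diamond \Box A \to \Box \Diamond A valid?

Frame correspondent (Sahlqvist): \forall x \forall y \forall z (Rxy \wedge Rxz \to \exists w (Ryw \wedge Rzw)) — i.e. convergence.
(a): fails — Roo and Rom but o and m have no common successor.
(b): satisfies the condition.
(c): fails — Rae and Rad but e and d have no common successor.
(d): fails — Rw1w2 and Rw1w2 but w2 and w2 have no common successor.
Valid on: (b).

(b)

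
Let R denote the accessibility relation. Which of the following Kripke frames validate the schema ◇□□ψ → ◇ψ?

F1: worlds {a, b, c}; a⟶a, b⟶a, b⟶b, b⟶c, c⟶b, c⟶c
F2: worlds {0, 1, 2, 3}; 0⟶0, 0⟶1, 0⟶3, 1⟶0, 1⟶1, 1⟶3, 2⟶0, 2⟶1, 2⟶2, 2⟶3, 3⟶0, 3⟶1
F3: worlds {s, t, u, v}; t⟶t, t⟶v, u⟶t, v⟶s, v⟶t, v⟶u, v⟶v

Frame correspondent (Sahlqvist): ∀x ∀y (xRy → ∃w (yR²w ∧ xRw)) — i.e. a generalized confluence (Geach) condition.
F1: holds.
F2: holds.
F3: fails — vRs but no w with sR²w and vRw.

F1, F2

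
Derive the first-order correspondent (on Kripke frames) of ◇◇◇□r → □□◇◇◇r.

∀x ∀y ∀z ((xR³y ∧ xR²z) → ∃w (yRw ∧ zR³w))

This is a Sahlqvist (Geach-type) schema ◇^3□^1r → □^2◇^3r.
Minimal-valuation argument: fix x; take any y with xR^3y and any z with xR^2z. Set V(r) to the set of worlds R-reachable from y in exactly 1 step. Then □^1r holds at y, so the antecedent holds at x; validity forces ◇^3r at z, giving a w with zR^3w and yR^1w.
First-order correspondent: ∀x ∀y ∀z ((xR³y ∧ xR²z) → ∃w (yRw ∧ zR³w)).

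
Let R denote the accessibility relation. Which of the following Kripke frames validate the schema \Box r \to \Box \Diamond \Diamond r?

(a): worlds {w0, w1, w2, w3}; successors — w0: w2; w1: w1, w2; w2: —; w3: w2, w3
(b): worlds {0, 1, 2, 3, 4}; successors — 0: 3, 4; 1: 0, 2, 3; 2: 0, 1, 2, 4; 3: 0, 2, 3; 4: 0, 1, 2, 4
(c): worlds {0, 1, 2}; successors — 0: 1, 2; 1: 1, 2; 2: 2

Frame correspondent (Sahlqvist): \forall x \forall z (xRz \to \exists w (xRw \wedge z R^2 w)) — i.e. a generalized confluence (Geach) condition.
(a): fails — w0Rw2 but no w with w0Rw and w2R²w.
(b): condition met.
(c): condition met.
Valid on: (b), (c).

(b), (c)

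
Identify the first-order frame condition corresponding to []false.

This schema is the Ver axiom.
Its frame correspondent is emptiness of R — forall x forall y ~Rxy.

emptiness of R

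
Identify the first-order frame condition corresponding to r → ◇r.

Reflexivity

This is a form of the T axiom.
Its frame correspondent is reflexivity — ∀x Rxx.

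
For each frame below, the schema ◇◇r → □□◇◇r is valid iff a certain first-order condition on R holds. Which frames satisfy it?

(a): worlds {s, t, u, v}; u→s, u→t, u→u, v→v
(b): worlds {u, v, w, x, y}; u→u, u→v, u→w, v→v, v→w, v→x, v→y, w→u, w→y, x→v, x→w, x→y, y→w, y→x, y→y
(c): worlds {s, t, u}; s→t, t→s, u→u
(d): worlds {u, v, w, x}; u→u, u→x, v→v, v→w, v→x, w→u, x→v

This is the axiom for a generalized confluence (Geach) condition; its first-order frame correspondent is ∀x ∀y ∀z ((xR²y ∧ xR²z) → ∃w (y = w ∧ zR²w)).
(a): fails — uR²s, uR²s but no w with s=w and sR²w.
(b): satisfies the condition.
(c): satisfies the condition.
(d): fails — uR²u, uR²x but no t with u=t and xR²t.
Valid on: (b), (c).

(b), (c)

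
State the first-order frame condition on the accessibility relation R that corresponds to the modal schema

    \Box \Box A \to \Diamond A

\forall x \exists w (x R^2 w \wedge xRw)

This is a Sahlqvist (Geach-type) schema ◇^0□^2A → □^0◇^1A.
First-order correspondent: \forall x \exists w (x R^2 w \wedge xRw).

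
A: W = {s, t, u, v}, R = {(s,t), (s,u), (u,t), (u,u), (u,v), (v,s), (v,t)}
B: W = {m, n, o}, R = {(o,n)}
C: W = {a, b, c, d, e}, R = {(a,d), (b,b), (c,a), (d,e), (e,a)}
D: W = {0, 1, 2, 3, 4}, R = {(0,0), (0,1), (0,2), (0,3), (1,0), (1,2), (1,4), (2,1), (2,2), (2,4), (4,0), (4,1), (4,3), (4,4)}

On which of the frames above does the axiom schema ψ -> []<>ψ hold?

This is the axiom for symmetry; its first-order frame correspondent is forall x forall y (Rxy -> Ryx).
A: fails — Ruv but not Rvu.
B: fails — Ron but not Rno.
C: fails — Rea but not Rae.
D: fails — R02 but not R20.

none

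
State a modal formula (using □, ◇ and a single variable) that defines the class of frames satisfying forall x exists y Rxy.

□s → ◇s

A defining formula is □s → ◇s (the D axiom).
Suppose □s→◇s is valid. At any x set V(s)=W. Then □s at x, so ◇s at x, so x has a successor.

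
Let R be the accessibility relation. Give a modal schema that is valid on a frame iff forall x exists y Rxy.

□r → ◇r

This is seriality; the standard corresponding axiom is D: □r → ◇r.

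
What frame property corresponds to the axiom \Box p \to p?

This schema is the T axiom.
It corresponds to reflexivity: \forall x Rxx.

Reflexivity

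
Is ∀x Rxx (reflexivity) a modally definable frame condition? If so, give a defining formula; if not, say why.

Yes: it is reflexivity, defined by the T schema □q → q.
Suppose □q→q is valid. At any x set V(q)={w : Rxw}. Then □q holds at x, so q holds at x, i.e. Rxx.

Definable; □q → q defines it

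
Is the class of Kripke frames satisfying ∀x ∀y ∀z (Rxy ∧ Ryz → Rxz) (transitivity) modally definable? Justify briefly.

Yes — defined by □p → □□p

Yes: it is transitivity, defined by the 4 schema □p → □□p.
Suppose □p→□□p is valid. Take Rxy, Ryz and set V(p)={w : Rxw}. Then □p at x, so □□p at x, so □p at y, so p at z, i.e. Rxz.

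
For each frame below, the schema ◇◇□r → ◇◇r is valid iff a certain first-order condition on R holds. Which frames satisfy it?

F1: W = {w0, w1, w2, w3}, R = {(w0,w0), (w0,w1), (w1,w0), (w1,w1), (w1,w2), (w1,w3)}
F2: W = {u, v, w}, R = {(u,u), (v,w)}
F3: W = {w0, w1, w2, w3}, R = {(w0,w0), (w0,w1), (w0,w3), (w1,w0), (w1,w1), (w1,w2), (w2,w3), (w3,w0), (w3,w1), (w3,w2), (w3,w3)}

F2, F3

This is the axiom for a generalized confluence (Geach) condition; its first-order frame correspondent is ∀x ∀y (xR²y → ∃w (yRw ∧ xR²w)).
F1: fails — w0R²w2 but no w with w2Rw and w0R²w.
F2: holds.
F3: holds.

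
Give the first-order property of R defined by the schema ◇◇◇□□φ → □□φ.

∀x ∀y ∀z ((xR³y ∧ xR²z) → ∃w (yR²w ∧ z = w))

This is a Sahlqvist (Geach-type) schema ◇^3□^2φ → □^2◇^0φ.
Minimal-valuation argument: fix x; take any y with xR^3y and any z with xR^2z. Set V(φ) to the set of worlds R-reachable from y in exactly 2 steps. Then □^2φ holds at y, so the antecedent holds at x; validity forces ◇^0φ at z, giving a w with zR^0w and yR^2w.
First-order correspondent: ∀x ∀y ∀z ((xR³y ∧ xR²z) → ∃w (yR²w ∧ z = w)).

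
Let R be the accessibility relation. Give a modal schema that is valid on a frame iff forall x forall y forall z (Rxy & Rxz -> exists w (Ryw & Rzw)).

◇□p → □◇p

This is convergence; the standard corresponding axiom is .2: ◇□p → □◇p.
Suppose ◇□p→□◇p is valid. Take Rxy, Rxz and set V(p)={w : Ryw}. Then □p at y so ◇□p at x, so □◇p at x, so ◇p at z, giving w with Rzw and Ryw.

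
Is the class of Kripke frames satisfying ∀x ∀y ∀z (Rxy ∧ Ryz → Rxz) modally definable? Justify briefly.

This is a Sahlqvist condition; the 4 axiom □r → □□r defines it.
Suppose □r→□□r is valid. Take Rxy, Ryz and set V(r)={w : Rxw}. Then □r at x, so □□r at x, so □r at y, so r at z, i.e. Rxz.

Yes — defined by □r → □□r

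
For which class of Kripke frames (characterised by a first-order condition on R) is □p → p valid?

reflexivity: ∀x Rxx

This is the T axiom.
It corresponds to reflexivity: ∀x Rxx.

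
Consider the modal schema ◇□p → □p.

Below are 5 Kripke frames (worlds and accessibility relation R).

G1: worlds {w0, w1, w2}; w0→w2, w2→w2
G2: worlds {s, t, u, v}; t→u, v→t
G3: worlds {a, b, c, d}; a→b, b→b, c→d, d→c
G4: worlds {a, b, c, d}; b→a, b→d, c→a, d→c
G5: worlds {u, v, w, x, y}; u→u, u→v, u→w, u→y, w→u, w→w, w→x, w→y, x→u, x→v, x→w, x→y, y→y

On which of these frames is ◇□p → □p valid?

This is the axiom for the Euclidean property; its first-order frame correspondent is ∀x ∀y ∀z (Rxy ∧ Rxz → Ryz).
G1: condition met.
G2: fails — Rtu and Rtu but not Ruu.
G3: fails — Rcd and Rcd but not Rdd.
G4: fails — Rba and Rba but not Raa.
G5: fails — Ruv and Ruv but not Rvv.

G1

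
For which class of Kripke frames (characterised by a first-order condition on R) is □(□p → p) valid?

shift-reflexivity: ∀x ∀y (Rxy → Ryy)

Suppose □(□p→p) is valid. Take Rxy and set V(p)={w : Ryw}. Then at y, □p holds; since □(□p→p) at x, □p→p at y, so p at y, i.e. Ryy.
The converse is a direct semantic check.
So the correspondent is shift-reflexivity.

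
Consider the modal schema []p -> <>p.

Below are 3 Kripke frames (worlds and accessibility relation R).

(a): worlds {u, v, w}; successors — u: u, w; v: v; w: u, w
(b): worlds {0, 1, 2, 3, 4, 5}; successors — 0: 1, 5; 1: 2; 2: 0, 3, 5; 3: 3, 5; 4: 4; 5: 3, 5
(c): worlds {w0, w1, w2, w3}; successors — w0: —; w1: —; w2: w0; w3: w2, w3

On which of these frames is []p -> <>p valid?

Frame correspondent (Sahlqvist): forall x exists y Rxy — i.e. seriality.
(a): holds.
(b): holds.
(c): fails — world w0 has no successor.
Valid on: (a), (b).

(a), (b)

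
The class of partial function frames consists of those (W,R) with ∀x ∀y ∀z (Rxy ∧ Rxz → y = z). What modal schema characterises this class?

This is partial functionality; the standard corresponding axiom is CD: ◇s → □s.
Suppose ◇s→□s is valid. Take Rxy, Rxz and set V(s)={y}. Then ◇s at x, so □s at x, so s at z, i.e. z=y.

◇s → □s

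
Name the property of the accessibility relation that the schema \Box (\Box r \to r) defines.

Shift-reflexivity

This is the T□ axiom.
It corresponds to shift-reflexivity: \forall x \forall y (Rxy \to Ryy).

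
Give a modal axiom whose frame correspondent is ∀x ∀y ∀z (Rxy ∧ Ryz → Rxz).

□s → □□s

A defining formula is □s → □□s (the 4 axiom).
Suppose □s→□□s is valid. Take Rxy, Ryz and set V(s)={w : Rxw}. Then □s at x, so □□s at x, so □s at y, so s at z, i.e. Rxz.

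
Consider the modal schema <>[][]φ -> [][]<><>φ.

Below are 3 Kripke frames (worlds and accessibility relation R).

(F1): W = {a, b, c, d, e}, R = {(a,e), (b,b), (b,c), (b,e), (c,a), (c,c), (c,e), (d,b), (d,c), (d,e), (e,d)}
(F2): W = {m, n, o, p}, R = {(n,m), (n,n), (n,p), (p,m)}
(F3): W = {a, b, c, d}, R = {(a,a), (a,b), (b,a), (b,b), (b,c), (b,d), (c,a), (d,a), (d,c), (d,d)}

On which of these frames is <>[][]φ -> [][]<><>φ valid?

This is the axiom for a generalized confluence (Geach) condition; its first-order frame correspondent is forall x forall y forall z ((xRy & x R^2 z) -> exists w (y R^2 w & z R^2 w)).
(F1): fails — bRe, bR²a but no w with eR²w and aR²w.
(F2): fails — nRm, nR²m but no w with mR²w and mR²w.
(F3): holds.
Valid on: (F3).

(F3)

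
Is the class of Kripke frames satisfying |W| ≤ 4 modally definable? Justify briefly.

No

Modal frame validity is preserved under disjoint unions.
Any modal formula valid on each of 5 disjoint one-world frames is valid on their disjoint union (validity is preserved under disjoint unions). Each one-world frame has |W|=1≤4, but the union has |W|=5.
Hence having at most 4 worlds is not modally definable.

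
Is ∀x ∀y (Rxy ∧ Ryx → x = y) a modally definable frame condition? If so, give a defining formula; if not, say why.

Any modally definable frame class is closed under surjective bounded morphisms.
The 6-cycle (worlds 0,1,2,3,4,5 with 0→1→2→3→4→5→0) is antisymmetric. Sending even-indexed worlds to • and odd-indexed worlds to ∘ is a surjective bounded morphism onto the two-world frame with •↔∘, which is not antisymmetric.
So the class is not modally definable.

Not modally definable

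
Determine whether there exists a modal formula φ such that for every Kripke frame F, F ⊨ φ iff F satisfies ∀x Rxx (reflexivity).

Yes — defined by □r → r

The condition is reflexivity. A defining modal formula is □r → r.
Suppose □r→r is valid. At any x set V(r)={w : Rxw}. Then □r holds at x, so r holds at x, i.e. Rxx.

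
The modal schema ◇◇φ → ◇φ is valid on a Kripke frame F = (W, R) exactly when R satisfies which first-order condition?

This is a form of the 4 axiom.
Its frame correspondent is transitivity — ∀x ∀y ∀z (Rxy ∧ Ryz → Rxz).

transitivity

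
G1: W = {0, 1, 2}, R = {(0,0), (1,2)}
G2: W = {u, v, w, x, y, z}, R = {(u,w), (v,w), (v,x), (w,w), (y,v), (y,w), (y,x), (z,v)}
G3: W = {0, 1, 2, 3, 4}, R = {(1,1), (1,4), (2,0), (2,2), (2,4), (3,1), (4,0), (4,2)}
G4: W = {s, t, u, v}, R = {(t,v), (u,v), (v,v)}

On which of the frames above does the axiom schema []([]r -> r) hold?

Frame correspondent (Sahlqvist): forall x forall y (Rxy -> Ryy) — i.e. shift-reflexivity.
G1: fails — R12 but not R22.
G2: fails — Ryx but not Rxx.
G3: fails — R14 but not R44.
G4: ✓.

G4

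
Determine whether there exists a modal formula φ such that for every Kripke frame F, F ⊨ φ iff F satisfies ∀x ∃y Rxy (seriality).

Definable; □p → ◇p defines it

This is a Sahlqvist condition; the D axiom □p → ◇p defines it.
Suppose □p→◇p is valid. At any x set V(p)=W. Then □p at x, so ◇p at x, so x has a successor.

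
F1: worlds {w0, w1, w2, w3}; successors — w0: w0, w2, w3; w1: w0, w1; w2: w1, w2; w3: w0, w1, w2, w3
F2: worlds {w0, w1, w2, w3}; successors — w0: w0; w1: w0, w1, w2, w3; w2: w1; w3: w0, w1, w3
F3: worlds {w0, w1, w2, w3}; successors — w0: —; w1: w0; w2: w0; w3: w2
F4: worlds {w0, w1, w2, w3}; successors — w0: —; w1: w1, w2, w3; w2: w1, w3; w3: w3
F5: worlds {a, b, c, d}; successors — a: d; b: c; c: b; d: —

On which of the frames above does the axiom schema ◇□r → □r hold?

none

The schema corresponds to the Euclidean property: ∀x ∀y ∀z (Rxy ∧ Rxz → Ryz).
F1: fails — Rw0w2 and Rw0w0 but not Rw2w0.
F2: fails — Rw1w2 and Rw1w2 but not Rw2w2.
F3: fails — Rw1w0 and Rw1w0 but not Rw0w0.
F4: fails — Rw1w2 and Rw1w2 but not Rw2w2.
F5: fails — Rad and Rad but not Rdd.
Valid on no frame.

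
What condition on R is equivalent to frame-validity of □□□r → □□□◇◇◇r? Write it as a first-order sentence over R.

∀x ∀z (xR³z → ∃w (xR³w ∧ zR³w))

This is a Sahlqvist (Geach-type) schema ◇^0□^3r → □^3◇^3r.
First-order correspondent: ∀x ∀z (xR³z → ∃w (xR³w ∧ zR³w)).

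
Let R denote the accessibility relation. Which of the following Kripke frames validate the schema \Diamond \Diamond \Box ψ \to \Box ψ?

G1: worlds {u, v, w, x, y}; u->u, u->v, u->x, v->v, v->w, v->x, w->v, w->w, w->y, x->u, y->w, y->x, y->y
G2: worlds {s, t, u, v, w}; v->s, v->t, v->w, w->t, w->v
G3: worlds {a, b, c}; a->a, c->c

This is the axiom for a generalized confluence (Geach) condition; its first-order frame correspondent is \forall x \forall y \forall z ((x R^2 y \wedge xRz) \to \exists w (yRw \wedge z = w)).
G1: fails — uR²v, uRu but no t with vRt and u=t.
G2: fails — vR²t, vRs but no w* with tRw* and s=w*.
G3: satisfies the condition.
Valid on: G3.

G3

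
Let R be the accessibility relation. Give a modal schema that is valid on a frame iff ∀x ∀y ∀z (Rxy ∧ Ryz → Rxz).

□ψ → □□ψ

This is transitivity; the standard corresponding axiom is 4: □ψ → □□ψ.
Suppose □ψ→□□ψ is valid. Take Rxy, Ryz and set V(ψ)={w : Rxw}. Then □ψ at x, so □□ψ at x, so □ψ at y, so ψ at z, i.e. Rxz.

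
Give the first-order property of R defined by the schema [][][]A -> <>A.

forall x exists w (x R^3 w & xRw)

This is a Sahlqvist (Geach-type) schema ◇^0□^3A → □^0◇^1A.
Minimal-valuation argument: fix x; take any y with xR^0y and any z with xR^0z. Set V(A) to the set of worlds R-reachable from y in exactly 3 steps. Then □^3A holds at y, so the antecedent holds at x; validity forces ◇^1A at z, giving a w with zR^1w and yR^3w.
First-order correspondent: forall x exists w (x R^3 w & xRw).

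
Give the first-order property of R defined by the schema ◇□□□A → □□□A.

This is a Sahlqvist (Geach-type) schema ◇^1□^3A → □^3◇^0A.
Minimal-valuation argument: fix x; take any y with xR^1y and any z with xR^3z. Set V(A) to the set of worlds R-reachable from y in exactly 3 steps. Then □^3A holds at y, so the antecedent holds at x; validity forces ◇^0A at z, giving a w with zR^0w and yR^3w.
First-order correspondent: ∀x ∀y ∀z ((xRy ∧ xR³z) → ∃w (yR³w ∧ z = w)).

∀x ∀y ∀z ((xRy ∧ xR³z) → ∃w (yR³w ∧ z = w))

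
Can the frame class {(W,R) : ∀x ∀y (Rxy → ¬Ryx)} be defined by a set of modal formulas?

Modal frame validity is preserved under surjective bounded morphisms.
The 4-cycle (worlds s,t,u,v with s→t→u→v→s) is asymmetric. Mapping every world to a single reflexive point • is a surjective bounded morphism, and the reflexive point is not asymmetric (R•• but asymmetry requires ¬R••).
So the class is not modally definable.

No — not modally definable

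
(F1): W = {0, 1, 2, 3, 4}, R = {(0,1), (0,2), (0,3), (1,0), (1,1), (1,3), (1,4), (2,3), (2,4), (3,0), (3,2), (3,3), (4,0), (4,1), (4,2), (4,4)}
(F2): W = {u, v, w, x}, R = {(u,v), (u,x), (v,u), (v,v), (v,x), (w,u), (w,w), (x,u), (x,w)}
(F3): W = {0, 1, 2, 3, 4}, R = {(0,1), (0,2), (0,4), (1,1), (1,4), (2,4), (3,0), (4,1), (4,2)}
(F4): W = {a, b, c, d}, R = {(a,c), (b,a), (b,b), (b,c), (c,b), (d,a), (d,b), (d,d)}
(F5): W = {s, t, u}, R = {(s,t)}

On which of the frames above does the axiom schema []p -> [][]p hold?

The schema corresponds to transitivity: forall x forall y forall z (Rxy & Ryz -> Rxz).
(F1): fails — R10 and R02 but not R12.
(F2): fails — Ruv and Rvu but not Ruu.
(F3): fails — R14 and R42 but not R12.
(F4): fails — Rcb and Rbc but not Rcc.
(F5): ✓.
Valid on: (F5).

(F5)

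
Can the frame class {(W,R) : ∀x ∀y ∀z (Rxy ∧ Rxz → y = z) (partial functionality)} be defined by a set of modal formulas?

Yes — defined by ◇p → □p

Yes: it is partial functionality, defined by the CD schema ◇p → □p.
Suppose ◇p→□p is valid. Take Rxy, Rxz and set V(p)={y}. Then ◇p at x, so □p at x, so p at z, i.e. z=y.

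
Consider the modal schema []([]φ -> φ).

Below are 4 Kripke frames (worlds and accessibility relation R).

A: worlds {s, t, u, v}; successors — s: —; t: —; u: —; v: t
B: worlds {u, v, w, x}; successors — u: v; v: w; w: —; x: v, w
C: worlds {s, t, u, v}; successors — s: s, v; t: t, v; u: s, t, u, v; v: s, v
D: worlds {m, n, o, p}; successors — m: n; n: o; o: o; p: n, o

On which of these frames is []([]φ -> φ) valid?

This is the axiom for shift-reflexivity; its first-order frame correspondent is forall x forall y (Rxy -> Ryy).
A: fails — Rvt but not Rtt.
B: fails — Ruv but not Rvv.
C: holds.
D: fails — Rpn but not Rnn.

C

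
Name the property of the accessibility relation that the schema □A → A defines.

reflexivity

This schema is the T axiom.
Its frame correspondent is reflexivity — ∀x Rxx.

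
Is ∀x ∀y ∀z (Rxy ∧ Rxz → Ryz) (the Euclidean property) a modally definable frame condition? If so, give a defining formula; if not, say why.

Yes — defined by ◇q → □◇q

The condition is the Euclidean property. A defining modal formula is ◇q → □◇q.
Suppose ◇q→□◇q is valid. Take Rxy, Rxz and set V(q)={y}. Then ◇q at x, so □◇q at x, so ◇q at z, so some w with Rzw has q; w=y, i.e. Rzy. By symmetry of the argument, Ryz.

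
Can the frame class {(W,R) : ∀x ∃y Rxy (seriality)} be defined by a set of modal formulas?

This is a Sahlqvist condition; the D axiom □r → ◇r defines it.

Definable; □r → ◇r defines it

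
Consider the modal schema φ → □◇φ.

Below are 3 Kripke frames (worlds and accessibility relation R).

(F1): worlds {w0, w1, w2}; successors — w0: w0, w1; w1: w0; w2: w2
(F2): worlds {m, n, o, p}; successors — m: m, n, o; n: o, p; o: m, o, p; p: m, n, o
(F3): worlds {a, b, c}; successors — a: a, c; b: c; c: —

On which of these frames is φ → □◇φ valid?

(F1)

This is the axiom for symmetry; its first-order frame correspondent is ∀x ∀y (Rxy → Ryx).
(F1): satisfies the condition.
(F2): fails — Rpm but not Rmp.
(F3): fails — Rac but not Rca.
Valid on: (F1).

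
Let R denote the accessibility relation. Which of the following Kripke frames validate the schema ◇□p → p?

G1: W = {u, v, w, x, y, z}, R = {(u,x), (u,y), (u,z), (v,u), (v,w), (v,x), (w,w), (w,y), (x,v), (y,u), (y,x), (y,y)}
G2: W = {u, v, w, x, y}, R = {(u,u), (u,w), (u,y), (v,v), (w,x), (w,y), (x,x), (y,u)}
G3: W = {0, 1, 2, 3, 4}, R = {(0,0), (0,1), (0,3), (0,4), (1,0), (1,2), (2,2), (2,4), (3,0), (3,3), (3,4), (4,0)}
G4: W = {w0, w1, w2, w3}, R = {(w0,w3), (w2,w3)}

none

This is the axiom for symmetry; its first-order frame correspondent is ∀x ∀y (Rxy → Ryx).
G1: fails — Ruz but not Rzu.
G2: fails — Ruw but not Rwu.
G3: fails — R34 but not R43.
G4: fails — Rw0w3 but not Rw3w0.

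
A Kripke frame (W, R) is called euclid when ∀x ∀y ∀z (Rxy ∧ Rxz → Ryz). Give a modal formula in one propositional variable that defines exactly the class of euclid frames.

A defining formula is ◇q → □◇q (the 5 axiom).
Suppose ◇q→□◇q is valid. Take Rxy, Rxz and set V(q)={y}. Then ◇q at x, so □◇q at x, so ◇q at z, so some w with Rzw has q; w=y, i.e. Rzy. By symmetry of the argument, Ryz.

◇q → □◇q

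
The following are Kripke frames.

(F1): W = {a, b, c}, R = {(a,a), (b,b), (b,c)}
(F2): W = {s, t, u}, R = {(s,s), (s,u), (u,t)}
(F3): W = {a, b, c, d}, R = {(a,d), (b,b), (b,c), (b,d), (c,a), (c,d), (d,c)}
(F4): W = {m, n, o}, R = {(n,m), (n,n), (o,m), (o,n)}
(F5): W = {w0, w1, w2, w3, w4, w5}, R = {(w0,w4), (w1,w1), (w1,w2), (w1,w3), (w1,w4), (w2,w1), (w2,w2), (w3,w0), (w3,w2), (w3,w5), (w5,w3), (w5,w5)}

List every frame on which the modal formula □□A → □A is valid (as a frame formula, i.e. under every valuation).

Frame correspondent (Sahlqvist): ∀x ∀y (Rxy → ∃z (Rxz ∧ Rzy)) — i.e. density.
(F1): ✓.
(F2): fails — Rut but no z with Ruz and Rzt.
(F3): fails — Rdc but no z with Rdz and Rzc.
(F4): ✓.
(F5): fails — Rw0w4 but no z with Rw0z and Rzw4.

(F1), (F4)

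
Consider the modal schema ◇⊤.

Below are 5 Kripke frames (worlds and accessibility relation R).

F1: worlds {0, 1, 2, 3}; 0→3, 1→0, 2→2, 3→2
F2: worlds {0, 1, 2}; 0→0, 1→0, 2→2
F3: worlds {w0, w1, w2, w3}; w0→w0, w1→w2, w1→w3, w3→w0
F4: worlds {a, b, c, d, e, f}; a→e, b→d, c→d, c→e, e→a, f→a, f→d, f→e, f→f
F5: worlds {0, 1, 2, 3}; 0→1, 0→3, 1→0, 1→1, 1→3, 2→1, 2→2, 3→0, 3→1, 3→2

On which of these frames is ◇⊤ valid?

F1, F2, F5

Frame correspondent (Sahlqvist): ∀x ∃y Rxy — i.e. seriality.
F1: satisfies the condition.
F2: satisfies the condition.
F3: fails — world w2 has no successor.
F4: fails — world d has no successor.
F5: satisfies the condition.
Valid on: F1, F2, F5.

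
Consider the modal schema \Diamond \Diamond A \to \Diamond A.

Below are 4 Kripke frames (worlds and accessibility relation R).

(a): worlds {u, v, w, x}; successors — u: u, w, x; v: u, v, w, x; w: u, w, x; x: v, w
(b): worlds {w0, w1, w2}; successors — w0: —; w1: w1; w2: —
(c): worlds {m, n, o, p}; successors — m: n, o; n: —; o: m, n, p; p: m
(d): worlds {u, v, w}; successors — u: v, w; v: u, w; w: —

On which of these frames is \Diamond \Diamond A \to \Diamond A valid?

The schema corresponds to transitivity: \forall x \forall y \forall z (Rxy \wedge Ryz \to Rxz).
(a): fails — Rxw and Rwu but not Rxu.
(b): satisfies the condition.
(c): fails — Rom and Rmo but not Roo.
(d): fails — Ruv and Rvu but not Ruu.
Valid on: (b).

(b)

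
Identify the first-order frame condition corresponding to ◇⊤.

Seriality

◇⊤ holds at w iff w has a successor, so frame-validity of ◇⊤ is exactly seriality. Equivalently via □φ → ◇φ:
Suppose □φ→◇φ is valid. At any x set V(φ)=W. Then □φ at x, so ◇φ at x, so x has a successor.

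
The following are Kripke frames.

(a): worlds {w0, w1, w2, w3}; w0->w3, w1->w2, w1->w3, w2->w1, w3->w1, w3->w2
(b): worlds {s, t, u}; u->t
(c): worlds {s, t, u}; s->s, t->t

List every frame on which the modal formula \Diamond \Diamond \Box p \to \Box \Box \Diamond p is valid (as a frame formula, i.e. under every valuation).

The schema corresponds to a generalized confluence (Geach) condition: \forall x \forall y \forall z ((x R^2 y \wedge x R^2 z) \to \exists w (yRw \wedge zRw)).
(a): fails — w0R²w1, w0R²w2 but no w with w1Rw and w2Rw.
(b): condition met.
(c): condition met.
Valid on: (b), (c).

(b), (c)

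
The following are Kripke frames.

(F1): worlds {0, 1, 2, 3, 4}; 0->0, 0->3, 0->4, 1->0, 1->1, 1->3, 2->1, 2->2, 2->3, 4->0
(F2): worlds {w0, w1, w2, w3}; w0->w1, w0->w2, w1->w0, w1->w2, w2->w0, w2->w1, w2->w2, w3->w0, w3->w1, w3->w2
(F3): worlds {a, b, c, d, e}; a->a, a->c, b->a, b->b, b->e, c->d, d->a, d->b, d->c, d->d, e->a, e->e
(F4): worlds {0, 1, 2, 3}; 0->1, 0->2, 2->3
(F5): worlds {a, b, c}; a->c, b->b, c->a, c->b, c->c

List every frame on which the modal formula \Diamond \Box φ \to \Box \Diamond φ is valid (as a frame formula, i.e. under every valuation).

Frame correspondent (Sahlqvist): \forall x \forall y \forall z (Rxy \wedge Rxz \to \exists w (Ryw \wedge Rzw)) — i.e. convergence.
(F1): fails — R00 and R03 but 0 and 3 have no common successor.
(F2): ✓.
(F3): fails — Raa and Rac but a and c have no common successor.
(F4): fails — R01 and R01 but 1 and 1 have no common successor.
(F5): fails — Rcb and Rca but b and a have no common successor.
Valid on: (F2).

(F2)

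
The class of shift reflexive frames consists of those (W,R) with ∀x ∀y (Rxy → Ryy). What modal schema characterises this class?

A defining formula is □(□s → s) (the T□ axiom).
Suppose □(□s→s) is valid. Take Rxy and set V(s)={w : Ryw}. Then at y, □s holds; since □(□s→s) at x, □s→s at y, so s at y, i.e. Ryy.

□(□s → s)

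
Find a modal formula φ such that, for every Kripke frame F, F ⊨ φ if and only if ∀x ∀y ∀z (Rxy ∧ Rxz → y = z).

◇p → □p

A defining formula is ◇p → □p (the CD axiom).
Suppose ◇p→□p is valid. Take Rxy, Rxz and set V(p)={y}. Then ◇p at x, so □p at x, so p at z, i.e. z=y.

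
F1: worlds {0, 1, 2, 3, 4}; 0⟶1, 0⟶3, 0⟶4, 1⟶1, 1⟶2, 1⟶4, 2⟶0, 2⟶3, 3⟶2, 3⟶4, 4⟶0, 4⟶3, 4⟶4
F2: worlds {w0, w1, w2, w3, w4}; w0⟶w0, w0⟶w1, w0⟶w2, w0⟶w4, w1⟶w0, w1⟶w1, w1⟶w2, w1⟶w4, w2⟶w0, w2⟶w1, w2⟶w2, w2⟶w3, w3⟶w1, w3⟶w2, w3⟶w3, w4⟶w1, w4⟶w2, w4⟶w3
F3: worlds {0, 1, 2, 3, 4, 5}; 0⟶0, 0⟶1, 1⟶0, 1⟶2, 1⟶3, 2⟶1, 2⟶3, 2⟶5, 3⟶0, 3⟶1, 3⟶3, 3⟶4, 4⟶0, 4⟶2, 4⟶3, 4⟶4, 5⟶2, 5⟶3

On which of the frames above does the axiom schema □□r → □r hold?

This is the axiom for density; its first-order frame correspondent is ∀x ∀y (Rxy → ∃z (Rxz ∧ Rzy)).
F1: fails — R32 but no z with R3z and Rz2.
F2: satisfies the condition.
F3: fails — R12 but no z with R1z and Rz2.

F2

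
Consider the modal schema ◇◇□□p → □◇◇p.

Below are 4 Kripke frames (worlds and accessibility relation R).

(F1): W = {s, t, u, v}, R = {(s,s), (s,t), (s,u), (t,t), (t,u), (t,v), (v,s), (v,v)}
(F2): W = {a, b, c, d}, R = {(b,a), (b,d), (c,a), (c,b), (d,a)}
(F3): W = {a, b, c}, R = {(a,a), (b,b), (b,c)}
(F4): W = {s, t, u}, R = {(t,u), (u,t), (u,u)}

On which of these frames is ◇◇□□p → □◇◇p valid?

(F4)

This is the axiom for a generalized confluence (Geach) condition; its first-order frame correspondent is ∀x ∀y ∀z ((xR²y ∧ xRz) → ∃w (yR²w ∧ zR²w)).
(F1): fails — sR²s, sRu but no w with sR²w and uR²w.
(F2): fails — bR²a, bRa but no w with aR²w and aR²w.
(F3): fails — bR²b, bRc but no w with bR²w and cR²w.
(F4): condition met.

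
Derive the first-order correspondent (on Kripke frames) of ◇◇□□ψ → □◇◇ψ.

This is a Sahlqvist (Geach-type) schema ◇^2□^2ψ → □^1◇^2ψ.
First-order correspondent: ∀x ∀y ∀z ((xR²y ∧ xRz) → ∃w (yR²w ∧ zR²w)).

∀x ∀y ∀z ((xR²y ∧ xRz) → ∃w (yR²w ∧ zR²w))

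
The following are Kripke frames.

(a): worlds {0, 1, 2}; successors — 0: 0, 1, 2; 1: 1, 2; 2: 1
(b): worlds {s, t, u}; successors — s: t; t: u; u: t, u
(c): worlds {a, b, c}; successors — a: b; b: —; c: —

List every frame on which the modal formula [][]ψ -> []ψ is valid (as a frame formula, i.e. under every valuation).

The schema corresponds to density: forall x forall y (Rxy -> exists z (Rxz & Rzy)).
(a): holds.
(b): fails — Rst but no z with Rsz and Rzt.
(c): fails — Rab but no z with Raz and Rzb.
Valid on: (a).

(a)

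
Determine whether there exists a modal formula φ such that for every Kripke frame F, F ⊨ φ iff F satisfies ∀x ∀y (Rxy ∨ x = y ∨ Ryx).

Modal frame validity is preserved under disjoint unions.
Take 4 disjoint single-world reflexive frames: each is trivially connected, but their disjoint union has 4 worlds with no edge between distinct components, so it is not connected.
So no modal formula (or set of formulas) defines exactly the connected frames.

No — not modally definable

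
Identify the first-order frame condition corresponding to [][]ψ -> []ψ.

Suppose □□ψ→□ψ is valid. Take Rxy and set V(ψ)={w : xR²w}. Then □□ψ at x, so □ψ at x, so ψ at y, i.e. ∃z(Rxz∧Rzy).

Density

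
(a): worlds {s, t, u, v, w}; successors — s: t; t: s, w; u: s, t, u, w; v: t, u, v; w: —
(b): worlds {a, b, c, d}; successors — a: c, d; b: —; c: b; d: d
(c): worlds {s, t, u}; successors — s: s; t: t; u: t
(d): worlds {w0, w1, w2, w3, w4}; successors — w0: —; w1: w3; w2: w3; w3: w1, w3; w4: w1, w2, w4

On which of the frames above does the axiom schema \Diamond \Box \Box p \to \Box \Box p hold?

(c)

Frame correspondent (Sahlqvist): \forall x \forall y \forall z ((xRy \wedge x R^2 z) \to \exists w (y R^2 w \wedge z = w)) — i.e. a generalized confluence (Geach) condition.
(a): fails — sRt, sR²s but no w* with tR²w* and s=w*.
(b): fails — aRc, aR²b but no w with cR²w and b=w.
(c): satisfies the condition.
(d): fails — w4Rw1, w4R²w2 but no w with w1R²w and w2=w.
Valid on: (c).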